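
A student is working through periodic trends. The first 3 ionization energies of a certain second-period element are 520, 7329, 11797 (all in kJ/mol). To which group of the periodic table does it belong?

Group 1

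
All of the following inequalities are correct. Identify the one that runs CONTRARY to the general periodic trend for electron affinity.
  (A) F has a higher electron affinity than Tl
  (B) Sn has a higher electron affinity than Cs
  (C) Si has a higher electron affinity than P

The general trend: electron affinity increases across a period and decreases down a group.
(A) F (period 2, group 17) vs Tl (period 6, group 13): the stated order agrees with the simple trend.
(B) Sn (period 5, group 14) vs Cs (period 6, group 1): the stated order agrees with the simple trend.
(C) Si (period 3, group 14) vs P (period 3, group 15): the stated order contradicts the simple trend.
The exception is (C): adding an electron to P's half-filled 3p³ is unfavourable, so Si (3p²) has the more exothermic EA.

(C)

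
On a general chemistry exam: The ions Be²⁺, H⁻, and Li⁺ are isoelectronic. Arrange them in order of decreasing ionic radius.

H⁻ > Li⁺ > Be²⁺

All of these have 2 electrons, so size is governed by nuclear charge alone: the more protons, the stronger the pull on the same electron cloud, and the smaller the ion.
Nuclear charges: Be²⁺ (Z=4), Li⁺ (Z=3), H⁻ (Z=1).
Largest to smallest: H⁻ > Li⁺ > Be²⁺.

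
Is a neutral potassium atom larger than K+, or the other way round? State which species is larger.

K

Forming K+ removes 1 electron from K. Fewer electrons for the same nuclear charge means less shielding and a higher Z_eff on the remaining electrons, and for main-group metals the entire outer shell is lost.
A cation is smaller than its parent atom: K+ < K.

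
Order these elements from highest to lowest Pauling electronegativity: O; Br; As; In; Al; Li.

O, Br, As, In, Al, Li

Electronegativity increases across a period and decreases down a group, tracking effective nuclear charge and atomic size.
These span different periods and groups, so the two trends combine.
Al > Li: the two effects oppose for this pair; the across-period effect wins (1.61 vs 0.98).
In > Al: this pair runs against the simple trend — see the exception note.
As > In: relative to In, both the across-period and down-group shifts push As's electronegativity up.
Br > As: both are in period 4; the period trend gives Br the larger value.
O > Br: period and group pull opposite ways; the down-group shift dominates (3.44 vs 2.96).
Note the exception: In has a higher electronegativity than Al, contrary to the simple trend — poor shielding by filled d (and f) subshells raises the heavier element's effective nuclear charge more than the simple down-group trend predicts.
Approximate values (Pauling): Li 0.98, O 3.44, Al 1.61, As 2.18, Br 2.96, In 1.78.
So from highest to lowest: O > Br > As > In > Al > Li.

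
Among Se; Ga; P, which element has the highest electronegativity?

Se

P is in period 3, group 15; Ga is in period 4, group 13; Se is in period 4, group 16.
EN rises left→right (higher Z_eff, smaller atoms) and falls top→bottom (larger, more shielded atoms).
Neither a single period nor a single group — weigh both effects.
P > Ga: relative to Ga, both the across-period and down-group shifts push P's electronegativity up.
Se > P: the two effects oppose for this pair; the across-period effect wins (2.55 vs 2.19).
Tabulated electronegativity (Pauling): P 2.19, Ga 1.81, Se 2.55.
The highest electronegativity among these belongs to Se.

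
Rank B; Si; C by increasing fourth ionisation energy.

After 3 electrons have been removed, what remains? B³⁺ is the bare [He] core; Si³⁺ still has 1 valence electron; C³⁺ still has 1 valence electron.
Pulling an electron out of a noble-gas core costs far more than removing a remaining valence electron, so B sits at the high end of IE_4.
Valence configurations: Si³⁺ [Ne]3s¹, C³⁺ [He]2s¹.
The numbers (kJ/mol): B 25026, Si 4356, C 6223.
Hence IE_4: Si < C < B.

Si < C < B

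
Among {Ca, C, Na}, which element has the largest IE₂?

Na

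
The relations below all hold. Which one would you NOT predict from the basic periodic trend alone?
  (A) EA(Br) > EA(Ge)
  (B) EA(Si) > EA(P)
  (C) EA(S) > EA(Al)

The general trend: electron affinity increases across a period and decreases down a group.
(A) Br (period 4, group 17) vs Ge (period 4, group 14): the stated order agrees with the simple trend.
(B) Si (period 3, group 14) vs P (period 3, group 15): the stated order contradicts the simple trend.
(C) S (period 3, group 16) vs Al (period 3, group 13): the stated order agrees with the simple trend.
The exception is (B): adding an electron to P's half-filled 3p³ is unfavourable, so Si (3p²) has the more exothermic EA.

(B)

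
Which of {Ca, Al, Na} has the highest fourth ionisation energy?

IE_4 is the cost of taking one more electron from the +3 cation: Ca³⁺ is already 1 electron into the core; Al³⁺ is the bare [Ne] core; Na³⁺ is already 2 electrons into the core.
All of these are removing an electron from a noble-gas core or deeper; the smaller core (lower principal quantum number) is held far more tightly, and within a period the higher nuclear charge binds the same core more tightly.
Approximate IE_4 values (kJ/mol): Ca 6491, Al 11577, Na 9543.
Overall IE_4 order: Ca < Na < Al.

Al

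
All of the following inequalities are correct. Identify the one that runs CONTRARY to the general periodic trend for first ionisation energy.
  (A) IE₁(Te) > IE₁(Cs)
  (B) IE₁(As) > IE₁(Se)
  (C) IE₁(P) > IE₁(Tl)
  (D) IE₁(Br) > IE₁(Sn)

(B)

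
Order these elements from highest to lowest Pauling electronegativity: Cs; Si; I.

Smaller atoms with higher effective nuclear charge are more electronegative.
Here both period and group differ, so the two effects have to be weighed against each other.
Si > Cs: both effects reinforce here, so Si is clearly the higher of the two.
I > Si: period and group pull opposite ways; the across-period shift dominates (2.66 vs 1.90).
For reference (Pauling): Si 1.90, I 2.66, Cs 0.79.
So from highest to lowest: I > Si > Cs.

I > Si > Cs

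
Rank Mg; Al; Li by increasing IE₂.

Mg < Al < Li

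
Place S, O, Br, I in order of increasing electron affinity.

O < S < I < Br

O is in period 2, group 16; S is in period 3, group 16; Br is in period 4, group 17; I is in period 5, group 17.
EA tends to increase across a period and decrease down a group, though the pattern is less regular than for IE or radius.
These span different periods and groups, so the two trends combine.
S > O: this pair runs against the simple trend — see the exception note.
I > S: period and group pull opposite ways; the across-period shift dominates (295 vs 200 kJ/mol).
Br > I: Br sits above I in group 17, so the down-group effect alone puts Br higher.
Note the exception: S has a higher electron affinity than O, contrary to the simple trend — the compact 2p subshell of O repels the added electron more than S's larger 3p does.
Tabulated electron affinity (kJ/mol): O 141, S 200, Br 325, I 295.
So from lowest to highest: O < S < I < Br.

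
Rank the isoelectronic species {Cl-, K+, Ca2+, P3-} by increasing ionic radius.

All of these have 18 electrons, so size is governed by nuclear charge alone: the more protons, the stronger the pull on the same electron cloud, and the smaller the ion.
Nuclear charges: Ca2+ (Z=20), K+ (Z=19), Cl- (Z=17), P3- (Z=15).
Smallest to largest: Ca2+ < K+ < Cl- < P3-.

Ca2+, K+, Cl-, P3-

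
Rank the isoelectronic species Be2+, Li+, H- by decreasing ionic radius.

All of these have 2 electrons, so size is governed by nuclear charge alone: the more protons, the stronger the pull on the same electron cloud, and the smaller the ion.
Nuclear charges: Be2+ (Z=4), Li+ (Z=3), H- (Z=1).
Largest to smallest: H- > Li+ > Be2+.

H- > Li+ > Be2+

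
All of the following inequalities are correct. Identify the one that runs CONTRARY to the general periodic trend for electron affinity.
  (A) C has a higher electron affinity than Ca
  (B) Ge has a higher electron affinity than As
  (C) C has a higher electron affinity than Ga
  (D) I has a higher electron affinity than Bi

The general trend: electron affinity increases across a period and decreases down a group.
(A) C (period 2, group 14) vs Ca (period 4, group 2): the stated order agrees with the simple trend.
(B) Ge (period 4, group 14) vs As (period 4, group 15): the stated order contradicts the simple trend.
(C) C (period 2, group 14) vs Ga (period 4, group 13): the stated order agrees with the simple trend.
(D) I (period 5, group 17) vs Bi (period 6, group 15): the stated order agrees with the simple trend.
The exception is (B): adding an electron to As's half-filled 4p³ is unfavourable, so Ge (4p²) has the more exothermic EA.

(B)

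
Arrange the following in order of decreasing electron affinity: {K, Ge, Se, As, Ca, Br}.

Br, Se, Ge, As, K, Ca

K is in period 4, group 1; Ca is in period 4, group 2; Ge is in period 4, group 14; As is in period 4, group 15; Se is in period 4, group 16; Br is in period 4, group 17.
EA tends to increase across a period and decrease down a group, though the pattern is less regular than for IE or radius.
All lie in period 4; the across-period trend (electron affinity increases left to right) applies, with the exception below.
Note the exception: K has a higher electron affinity than Ca, contrary to the simple trend — adding an electron to Ca (ns²) has to open a new, higher-energy np subshell, which is unfavourable.
Note the exception: Ge has a higher electron affinity than As, contrary to the simple trend — adding an electron to As's half-filled 4p³ is unfavourable, so Ge (4p²) has the more exothermic EA.
Tabulated electron affinity (kJ/mol): K 48, Ca 2, Ge 119, As 78, Se 195, Br 325.
So from highest to lowest: Br > Se > Ge > As > K > Ca.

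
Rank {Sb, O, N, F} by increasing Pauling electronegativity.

Sb, N, O, F

N is in period 2, group 15; O is in period 2, group 16; F is in period 2, group 17; Sb is in period 5, group 15.
Smaller atoms with higher effective nuclear charge are more electronegative.
These span different periods and groups, so the two trends combine.
N > Sb: they share group 15; the group trend gives N the larger value.
O > N: both are in period 2; the period trend gives O the larger value.
F > O: both are in period 2; the period trend gives F the larger value.
For reference (Pauling): N 3.04, O 3.44, F 3.98, Sb 2.05.
So from lowest to highest: Sb < N < O < F.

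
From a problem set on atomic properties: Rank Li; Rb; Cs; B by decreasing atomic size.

Atomic radius shrinks across a period as nuclear charge pulls the same shell inward, and grows down a group as new shells are added.
Here both period and group differ, so the two effects have to be weighed against each other.
Li > B: Li lies to the left of B in period 2, so the across-period effect alone puts Li larger.
Rb > Li: Rb sits below Li in group 1, so the down-group effect alone puts Rb larger.
Cs > Rb: Cs sits below Rb in group 1, so the down-group effect alone puts Cs larger.
Tabulated atomic radius (pm): Li 133, B 85, Rb 210, Cs 232.
So from largest to smallest: Cs > Rb > Li > B.

Cs, Rb, Li, B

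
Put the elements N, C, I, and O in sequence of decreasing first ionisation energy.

C is in period 2, group 14; N is in period 2, group 15; O is in period 2, group 16; I is in period 5, group 17.
First ionization energy rises across a period (greater Z_eff holds electrons more tightly) and falls down a group (valence electrons are farther from the nucleus).
Here both period and group differ, so the two effects have to be weighed against each other.
C > I: period and group pull opposite ways; the down-group shift dominates (1086 vs 1008 kJ/mol).
O > C: O lies to the right of C in period 2, so the across-period effect alone puts O higher.
N > O: this pair runs against the simple trend — see the exception note.
Note the exception: N has a higher first ionization energy than O, contrary to the simple trend — pairing an electron in O's 2p⁴ costs repulsion energy, so O ionizes more easily than half-filled N (2p³).
Tabulated first ionization energy (kJ/mol): C 1086, N 1402, O 1314, I 1008.
So from highest to lowest: N > O > C > I.

N > O > C > I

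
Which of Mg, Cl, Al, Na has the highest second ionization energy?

Na

IE_2 is the cost of taking one more electron from the +1 cation: Mg⁺ still has 1 valence electron; Cl⁺ still has 6 valence electrons; Al⁺ still has 2 valence electrons; Na⁺ is the bare [Ne] core.
Core electrons are held far more tightly than valence electrons, so Na tops the IE_2 order.
Valence configurations: Mg⁺ [Ne]3s¹, Cl⁺ [Ne]3s²3p⁴, Al⁺ [Ne]3s².
Tabulated IE_2 (kJ/mol): Mg 1451, Cl 2298, Al 1817, Na 4562.
Hence IE_2: Mg < Al < Cl < Na.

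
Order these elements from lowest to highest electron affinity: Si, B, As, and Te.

B < As < Si < Te

B is in period 2, group 13; Si is in period 3, group 14; As is in period 4, group 15; Te is in period 5, group 16.
Atoms with high Z_eff and room in the valence shell (especially the halogens) have the most exothermic electron affinities.
A diagonal step moves right (one effect) and down (the opposite effect) at once.
As > B: period and group pull opposite ways; the across-period shift dominates (78 vs 27 kJ/mol).
Si > As: period and group pull opposite ways; the down-group shift dominates (134 vs 78 kJ/mol).
Te > Si: the two effects oppose for this pair; the across-period effect wins (190 vs 134 kJ/mol).
Tabulated electron affinity (kJ/mol): B 27, Si 134, As 78, Te 190.
So from lowest to highest: B < As < Si < Te.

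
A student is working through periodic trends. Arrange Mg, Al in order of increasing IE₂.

Mg < Al

After 1 electron has been removed, what remains? Mg⁺ still has 1 valence electron; Al⁺ still has 2 valence electrons.
All are still removing valence electrons, so compare the +1 ions as you would atoms: IE_2 generally rises across a period (higher Z_eff) and falls down a group (larger shell), subject to the usual subshell exceptions.
Valence configurations: Mg⁺ [Ne]3s¹, Al⁺ [Ne]3s².
The numbers (kJ/mol): Mg 1451, Al 1817.
Hence IE_2: Mg < Al.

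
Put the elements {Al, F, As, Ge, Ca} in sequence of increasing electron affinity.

F is in period 2, group 17; Al is in period 3, group 13; Ca is in period 4, group 2; Ge is in period 4, group 14; As is in period 4, group 15.
EA tends to increase across a period and decrease down a group, though the pattern is less regular than for IE or radius.
Here both period and group differ, so the two effects have to be weighed against each other.
Al > Ca: both effects reinforce here, so Al is clearly the higher of the two.
As > Al: period and group pull opposite ways; the across-period shift dominates (78 vs 42 kJ/mol).
Ge > As: this pair runs against the simple trend — see the exception note.
F > Ge: relative to Ge, both the across-period and down-group shifts push F's electron affinity up.
Note the exception: Ge has a higher electron affinity than As, contrary to the simple trend — adding an electron to As's half-filled 4p³ is unfavourable, so Ge (4p²) has the more exothermic EA.
Tabulated electron affinity (kJ/mol): F 328, Al 42, Ca 2, Ge 119, As 78.
So from lowest to highest: Ca < Al < As < Ge < F.

Ca < Al < As < Ge < F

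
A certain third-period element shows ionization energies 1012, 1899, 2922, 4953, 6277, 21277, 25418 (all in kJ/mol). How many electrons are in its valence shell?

Look for the largest jump between consecutive ionization energies: IE6/IE5 ≈ 3.4, far larger than any earlier ratio.
That jump marks the point where a core electron is being removed. So the atom has 5 valence electrons.

5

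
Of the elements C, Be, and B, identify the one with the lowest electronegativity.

Be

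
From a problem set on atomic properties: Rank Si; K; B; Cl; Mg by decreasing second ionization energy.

K, B, Cl, Si, Mg

After 1 electron has been removed, what remains? Si⁺ still has 3 valence electrons; K⁺ is the bare [Ar] core; B⁺ still has 2 valence electrons; Cl⁺ still has 6 valence electrons; Mg⁺ still has 1 valence electron.
Core electrons are held far more tightly than valence electrons, so K tops the IE_2 order.
Valence configurations: Si⁺ [Ne]3s²3p¹, B⁺ [He]2s², Cl⁺ [Ne]3s²3p⁴, Mg⁺ [Ne]3s¹.
The numbers (kJ/mol): Si 1577, K 3052, B 2427, Cl 2298, Mg 1451.
Hence IE_2: Mg < Si < Cl < B < K.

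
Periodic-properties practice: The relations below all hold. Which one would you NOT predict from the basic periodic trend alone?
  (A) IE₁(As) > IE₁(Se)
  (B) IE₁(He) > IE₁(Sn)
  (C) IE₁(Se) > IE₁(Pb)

(A)

The general trend: IE₁ increases across a period and decreases down a group.
(A) As (period 4, group 15) vs Se (period 4, group 16): the stated order contradicts the simple trend.
(B) He (period 1, group 18) vs Sn (period 5, group 14): the stated order agrees with the simple trend.
(C) Se (period 4, group 16) vs Pb (period 6, group 14): the stated order agrees with the simple trend.
The exception is (A): Se (4p⁴) ionizes more easily than half-filled As (4p³).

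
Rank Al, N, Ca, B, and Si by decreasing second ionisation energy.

N > B > Al > Si > Ca

IE_2 is the cost of taking one more electron from the +1 cation: Al⁺ still has 2 valence electrons; N⁺ still has 4 valence electrons; Ca⁺ still has 1 valence electron; B⁺ still has 2 valence electrons; Si⁺ still has 3 valence electrons.
All are still removing valence electrons, so compare the +1 ions as you would atoms: IE_2 generally rises across a period (higher Z_eff) and falls down a group (larger shell), subject to the usual subshell exceptions.
Valence configurations: Al⁺ [Ne]3s², N⁺ [He]2s²2p², Ca⁺ [Ar]4s¹, B⁺ [He]2s², Si⁺ [Ne]3s²3p¹.
Si⁺ loses a lone 3p electron whereas Al⁺ must break into a filled 3s² pair, so IE_2(Al) > IE_2(Si) even though Si has the higher nuclear charge.
Approximate IE_2 values (kJ/mol): Al 1817, N 2856, Ca 1145, B 2427, Si 1577.
So the second ionization energies run Ca < Si < Al < B < N.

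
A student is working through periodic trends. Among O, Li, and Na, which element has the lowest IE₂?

O

Consider each +1 ion: O⁺ still has 5 valence electrons; Li⁺ is the bare [He] core; Na⁺ is the bare [Ne] core.
Breaking into a closed-shell core is much more expensive than removing a leftover valence electron — Na and Li have the largest IE_2 here.
Approximate IE_2 values (kJ/mol): O 3388, Li 7298, Na 4562.
Overall IE_2 order: O < Na < Li.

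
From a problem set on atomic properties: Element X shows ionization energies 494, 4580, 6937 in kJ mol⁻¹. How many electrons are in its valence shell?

Look for the largest jump between consecutive ionization energies: IE2/IE1 ≈ 9.3, far larger than any earlier ratio.
That jump marks the point where a core electron is being removed. So the atom has 1 valence electron.

1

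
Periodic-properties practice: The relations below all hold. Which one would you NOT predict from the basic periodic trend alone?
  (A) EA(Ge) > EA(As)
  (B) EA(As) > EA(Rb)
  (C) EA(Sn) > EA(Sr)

The general trend: electron affinity increases across a period and decreases down a group.
(A) Ge (period 4, group 14) vs As (period 4, group 15): the stated order contradicts the simple trend.
(B) As (period 4, group 15) vs Rb (period 5, group 1): the stated order agrees with the simple trend.
(C) Sn (period 5, group 14) vs Sr (period 5, group 2): the stated order agrees with the simple trend.
The exception is (A): adding an electron to As's half-filled 4p³ is unfavourable, so Ge (4p²) has the more exothermic EA.

(A)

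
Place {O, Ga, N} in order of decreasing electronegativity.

N is in period 2, group 15; O is in period 2, group 16; Ga is in period 4, group 13.
Electronegativity increases across a period and decreases down a group, tracking effective nuclear charge and atomic size.
Neither a single period nor a single group — weigh both effects.
N > Ga: both effects reinforce here, so N is clearly the higher of the two.
O > N: O lies to the right of N in period 2, so the across-period effect alone puts O higher.
For reference (Pauling): N 3.04, O 3.44, Ga 1.81.
So from highest to lowest: O > N > Ga.

O > N > Ga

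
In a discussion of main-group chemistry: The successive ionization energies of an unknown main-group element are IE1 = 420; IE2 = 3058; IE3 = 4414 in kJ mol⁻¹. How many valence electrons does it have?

1

Look for the largest jump between consecutive ionization energies: IE2/IE1 ≈ 7.3, far larger than any earlier ratio.
That jump marks the point where a core electron is being removed. So the atom has 1 valence electron.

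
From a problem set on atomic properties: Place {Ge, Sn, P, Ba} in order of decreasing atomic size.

Ba > Sn > Ge > P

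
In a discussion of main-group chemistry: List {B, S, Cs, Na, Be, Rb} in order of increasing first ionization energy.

Cs < Rb < Na < B < Be < S

Across a period the outer electron is held more tightly (higher IE₁); down a group it sits in a higher shell, more shielded, and comes off more easily.
These span different periods and groups, so the two trends combine.
Rb > Cs: they share group 1; the group trend gives Rb the larger value.
Na > Rb: they share group 1; the group trend gives Na the larger value.
B > Na: relative to Na, both the across-period and down-group shifts push B's first ionization energy up.
Be > B: this pair runs against the simple trend — see the exception note.
S > Be: period and group pull opposite ways; the across-period shift dominates (1000 vs 900 kJ/mol).
Note the exception: Be has a higher first ionization energy than B, contrary to the simple trend — removing B's lone 2p electron is easier than breaking Be's filled 2s².
Tabulated first ionization energy (kJ/mol): Be 900, B 801, Na 496, S 1000, Rb 403, Cs 376.
So from lowest to highest: Cs < Rb < Na < B < Be < S.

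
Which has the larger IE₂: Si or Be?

Be

IE_2 is the cost of taking one more electron from the +1 cation: Si⁺ still has 3 valence electrons; Be⁺ still has 1 valence electron.
All are still removing valence electrons, so compare the +1 ions as you would atoms: IE_2 generally rises across a period (higher Z_eff) and falls down a group (larger shell), subject to the usual subshell exceptions.
Valence configurations: Si⁺ [Ne]3s²3p¹, Be⁺ [He]2s¹.
The numbers (kJ/mol): Si 1577, Be 1757.
Putting it together, IE_2: Si < Be.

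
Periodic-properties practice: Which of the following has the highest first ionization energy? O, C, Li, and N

Li is in period 2, group 1; C is in period 2, group 14; N is in period 2, group 15; O is in period 2, group 16.
First ionization energy rises across a period (greater Z_eff holds electrons more tightly) and falls down a group (valence electrons are farther from the nucleus).
All lie in period 2; the across-period trend (first ionization energy increases left to right) applies, with the exception below.
Note the exception: N has a higher first ionization energy than O, contrary to the simple trend — pairing an electron in O's 2p⁴ costs repulsion energy, so O ionizes more easily than half-filled N (2p³).
Approximate values (kJ/mol): Li 520, C 1086, N 1402, O 1314.
The highest first ionization energy among these belongs to N.

N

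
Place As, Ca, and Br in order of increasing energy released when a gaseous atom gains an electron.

Ca is in period 4, group 2; As is in period 4, group 15; Br is in period 4, group 17.
EA tends to increase across a period and decrease down a group, though the pattern is less regular than for IE or radius.
All lie in period 4, so electron affinity increases left to right.
So from lowest to highest: Ca < As < Br.

Ca < As < Br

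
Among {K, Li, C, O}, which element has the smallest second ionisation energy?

C

After 1 electron has been removed, what remains? K⁺ is the bare [Ar] core; Li⁺ is the bare [He] core; C⁺ still has 3 valence electrons; O⁺ still has 5 valence electrons.
Usually core removal costs more than valence removal, but here the competition is close: a tightly held n=2 valence electron can cost more to remove than an n=3 core electron, so the actual values have to decide it.
Valence configurations: C⁺ [He]2s²2p¹, O⁺ [He]2s²2p³.
The numbers (kJ/mol): K 3052, Li 7298, C 2353, O 3388.
Overall IE_2 order: C < K < O < Li.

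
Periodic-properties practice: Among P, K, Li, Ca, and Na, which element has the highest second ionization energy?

After 1 electron has been removed, what remains? P⁺ still has 4 valence electrons; K⁺ is the bare [Ar] core; Li⁺ is the bare [He] core; Ca⁺ still has 1 valence electron; Na⁺ is the bare [Ne] core.
Breaking into a closed-shell core is much more expensive than removing a leftover valence electron — K, Na and Li have the largest IE_2 here.
Valence configurations: P⁺ [Ne]3s²3p², Ca⁺ [Ar]4s¹.
Approximate IE_2 values (kJ/mol): P 1907, K 3052, Li 7298, Ca 1145, Na 4562.
Hence IE_2: Ca < P < K < Na < Li.

Li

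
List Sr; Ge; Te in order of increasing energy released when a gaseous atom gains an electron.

Sr < Ge < Te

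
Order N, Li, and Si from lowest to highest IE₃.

Si, N, Li

The third ionization energy removes an electron from the +2 ion. For each element: N²⁺ still has 3 valence electrons; Li²⁺ is already 1 electron into the core; Si²⁺ still has 2 valence electrons.
Pulling an electron out of a noble-gas core costs far more than removing a remaining valence electron, so Li sits at the high end of IE_3.
Valence configurations: N²⁺ [He]2s²2p¹, Si²⁺ [Ne]3s².
Approximate IE_3 values (kJ/mol): N 4578, Li 11815, Si 3232.
Hence IE_3: Si < N < Li.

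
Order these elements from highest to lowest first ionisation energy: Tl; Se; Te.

IE₁ increases left→right with effective nuclear charge and decreases top→bottom as the valence shell moves farther out.
Here both period and group differ, so the two effects have to be weighed against each other.
Te > Tl: relative to Tl, both the across-period and down-group shifts push Te's first ionization energy up.
Se > Te: Se sits above Te in group 16, so the down-group effect alone puts Se higher.
For reference (kJ/mol): Se 941, Te 869, Tl 589.
So from highest to lowest: Se > Te > Tl.

Se > Te > Tl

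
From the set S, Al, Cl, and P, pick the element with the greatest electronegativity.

Cl

Al is in period 3, group 13; P is in period 3, group 15; S is in period 3, group 16; Cl is in period 3, group 17.
Smaller atoms with higher effective nuclear charge are more electronegative.
All lie in period 3, so electronegativity increases left to right.
The greatest electronegativity among these belongs to Cl.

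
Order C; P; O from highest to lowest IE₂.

O, C, P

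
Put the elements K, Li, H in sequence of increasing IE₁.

K < Li < H

H is in period 1, group 1; Li is in period 2, group 1; K is in period 4, group 1.
Removing the outermost electron gets harder across a period and easier down a group.
All are in group 1, so first ionization energy increases up the group.
So from lowest to highest: K < Li < H.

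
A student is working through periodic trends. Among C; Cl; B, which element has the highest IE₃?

C

After 2 electrons have been removed, what remains? C²⁺ still has 2 valence electrons; Cl²⁺ still has 5 valence electrons; B²⁺ still has 1 valence electron.
All are still removing valence electrons, so compare the +2 ions as you would atoms: IE_3 generally rises across a period (higher Z_eff) and falls down a group (larger shell), subject to the usual subshell exceptions.
Valence configurations: C²⁺ [He]2s², Cl²⁺ [Ne]3s²3p³, B²⁺ [He]2s¹.
Approximate IE_3 values (kJ/mol): C 4620, Cl 3822, B 3660.
So the third ionization energies run B < Cl < C.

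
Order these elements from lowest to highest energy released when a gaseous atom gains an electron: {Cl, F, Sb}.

Sb, F, Cl

F is in period 2, group 17; Cl is in period 3, group 17; Sb is in period 5, group 15.
EA tends to increase across a period and decrease down a group, though the pattern is less regular than for IE or radius.
Here both period and group differ, so the two effects have to be weighed against each other.
F > Sb: both effects reinforce here, so F is clearly the higher of the two.
Cl > F: this pair runs against the simple trend — see the exception note.
Note the exception: Cl has a higher electron affinity than F, contrary to the simple trend — F's small 2p subshell makes the incoming electron feel strong e⁻–e⁻ repulsion, so Cl actually releases more energy on gaining an electron.
Tabulated electron affinity (kJ/mol): F 328, Cl 349, Sb 103.
So from lowest to highest: Sb < F < Cl.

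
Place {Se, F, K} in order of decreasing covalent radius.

K > Se > F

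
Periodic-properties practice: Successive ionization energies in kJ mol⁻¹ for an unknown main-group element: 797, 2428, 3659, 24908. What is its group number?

Group 13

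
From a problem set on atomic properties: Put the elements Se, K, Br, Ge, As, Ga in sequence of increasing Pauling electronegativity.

K is in period 4, group 1; Ga is in period 4, group 13; Ge is in period 4, group 14; As is in period 4, group 15; Se is in period 4, group 16; Br is in period 4, group 17.
Atoms toward the upper right of the periodic table pull bonding electrons most strongly.
All lie in period 4, so electronegativity increases left to right.
So from lowest to highest: K < Ga < Ge < As < Se < Br.

K < Ga < Ge < As < Se < Br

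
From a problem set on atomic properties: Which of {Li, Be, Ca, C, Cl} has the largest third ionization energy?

Be

IE_3 is the cost of taking one more electron from the +2 cation: Li²⁺ is already 1 electron into the core; Be²⁺ is the bare [He] core; Ca²⁺ is the bare [Ar] core; C²⁺ still has 2 valence electrons; Cl²⁺ still has 5 valence electrons.
Core electrons are held far more tightly than valence electrons, so Ca, Li and Be top the IE_3 order.
Valence configurations: C²⁺ [He]2s², Cl²⁺ [Ne]3s²3p³.
Tabulated IE_3 (kJ/mol): Li 11815, Be 14849, Ca 4912, C 4620, Cl 3822.
So the third ionization energies run Cl < C < Ca < Li < Be.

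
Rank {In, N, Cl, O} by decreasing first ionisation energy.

N > O > Cl > In

First ionization energy rises across a period (greater Z_eff holds electrons more tightly) and falls down a group (valence electrons are farther from the nucleus).
Neither a single period nor a single group — weigh both effects.
Cl > In: both effects reinforce here, so Cl is clearly the higher of the two.
O > Cl: period and group pull opposite ways; the down-group shift dominates (1314 vs 1251 kJ/mol).
N > O: this pair runs against the simple trend — see the exception note.
Note the exception: N has a higher first ionization energy than O, contrary to the simple trend — pairing an electron in O's 2p⁴ costs repulsion energy, so O ionizes more easily than half-filled N (2p³).
For reference (kJ/mol): N 1402, O 1314, Cl 1251, In 558.
So from highest to lowest: N > O > Cl > In.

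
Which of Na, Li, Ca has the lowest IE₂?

The second ionization energy removes an electron from the +1 ion. For each element: Na⁺ is the bare [Ne] core; Li⁺ is the bare [He] core; Ca⁺ still has 1 valence electron.
Breaking into a closed-shell core is much more expensive than removing a leftover valence electron — Na and Li have the largest IE_2 here.
Approximate IE_2 values (kJ/mol): Na 4562, Li 7298, Ca 1145.
Hence IE_2: Ca < Na < Li.

Ca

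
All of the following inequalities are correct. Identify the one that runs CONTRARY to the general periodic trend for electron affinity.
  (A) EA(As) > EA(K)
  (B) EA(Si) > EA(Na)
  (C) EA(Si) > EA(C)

(C)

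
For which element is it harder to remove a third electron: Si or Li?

IE_3 is the cost of taking one more electron from the +2 cation: Si²⁺ still has 2 valence electrons; Li²⁺ is already 1 electron into the core.
Core electrons are held far more tightly than valence electrons, so Li tops the IE_3 order.
The numbers (kJ/mol): Si 3232, Li 11815.
Putting it together, IE_3: Si < Li.

Li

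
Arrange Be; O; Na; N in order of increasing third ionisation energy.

N, O, Na, Be

IE_3 is the cost of taking one more electron from the +2 cation: Be²⁺ is the bare [He] core; O²⁺ still has 4 valence electrons; Na²⁺ is already 1 electron into the core; N²⁺ still has 3 valence electrons.
Breaking into a closed-shell core is much more expensive than removing a leftover valence electron — Na and Be have the largest IE_3 here.
Valence configurations: O²⁺ [He]2s²2p², N²⁺ [He]2s²2p¹.
The numbers (kJ/mol): Be 14849, O 5300, Na 6910, N 4578.
So the third ionization energies run N < O < Na < Be.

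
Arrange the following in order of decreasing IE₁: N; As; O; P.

N > O > P > As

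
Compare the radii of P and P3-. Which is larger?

P3-

Forming P3- adds 3 electrons to P. More electron–electron repulsion in the same shell, with unchanged nuclear charge, lets the cloud expand.
An anion is larger than its parent atom: P3- > P.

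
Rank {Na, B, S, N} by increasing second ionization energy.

Consider each +1 ion: Na⁺ is the bare [Ne] core; B⁺ still has 2 valence electrons; S⁺ still has 5 valence electrons; N⁺ still has 4 valence electrons.
Core electrons are held far more tightly than valence electrons, so Na tops the IE_2 order.
Valence configurations: B⁺ [He]2s², S⁺ [Ne]3s²3p³, N⁺ [He]2s²2p².
Tabulated IE_2 (kJ/mol): Na 4562, B 2427, S 2252, N 2856.
Overall IE_2 order: S < B < N < Na.

S < B < N < Na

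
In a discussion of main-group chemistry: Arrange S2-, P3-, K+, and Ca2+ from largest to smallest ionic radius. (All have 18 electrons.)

P3- > S2- > K+ > Ca2+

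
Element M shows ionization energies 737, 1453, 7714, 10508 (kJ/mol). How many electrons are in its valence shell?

2

Look for the largest jump between consecutive ionization energies: IE3/IE2 ≈ 5.3, far larger than any earlier ratio.
That jump marks the point where a core electron is being removed. So the atom has 2 valence electrons.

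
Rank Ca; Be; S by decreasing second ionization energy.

S > Be > Ca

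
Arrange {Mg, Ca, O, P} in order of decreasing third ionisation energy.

Consider each +2 ion: Mg²⁺ is the bare [Ne] core; Ca²⁺ is the bare [Ar] core; O²⁺ still has 4 valence electrons; P²⁺ still has 3 valence electrons.
Usually core removal costs more than valence removal, but here the competition is close: a tightly held n=2 valence electron can cost more to remove than an n=3 core electron, so the actual values have to decide it.
Valence configurations: O²⁺ [He]2s²2p², P²⁺ [Ne]3s²3p¹.
Tabulated IE_3 (kJ/mol): Mg 7733, Ca 4912, O 5300, P 2914.
Overall IE_3 order: P < Ca < O < Mg.

Mg > O > Ca > P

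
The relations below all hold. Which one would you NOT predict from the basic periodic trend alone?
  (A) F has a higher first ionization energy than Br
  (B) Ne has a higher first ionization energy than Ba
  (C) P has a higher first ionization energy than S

(C)

The general trend: first ionization energy increases across a period and decreases down a group.
(A) F (period 2, group 17) vs Br (period 4, group 17): the stated order agrees with the simple trend.
(B) Ne (period 2, group 18) vs Ba (period 6, group 2): the stated order agrees with the simple trend.
(C) P (period 3, group 15) vs S (period 3, group 16): the stated order contradicts the simple trend.
The exception is (C): S (3p⁴) ionizes more easily than half-filled P (3p³) because the paired 3p electron in S is pushed out by e⁻–e⁻ repulsion.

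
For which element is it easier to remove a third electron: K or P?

P

After 2 electrons have been removed, what remains? K²⁺ is already 1 electron into the core; P²⁺ still has 3 valence electrons.
Core electrons are held far more tightly than valence electrons, so K tops the IE_3 order.
The numbers (kJ/mol): K 4420, P 2914.
Hence IE_3: P < K.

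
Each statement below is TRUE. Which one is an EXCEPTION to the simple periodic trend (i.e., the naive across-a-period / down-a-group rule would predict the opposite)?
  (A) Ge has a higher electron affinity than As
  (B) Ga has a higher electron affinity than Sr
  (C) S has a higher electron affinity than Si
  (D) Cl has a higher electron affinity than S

(A)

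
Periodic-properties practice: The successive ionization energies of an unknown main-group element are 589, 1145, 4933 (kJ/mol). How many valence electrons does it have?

2

Look for the largest jump between consecutive ionization energies: IE3/IE2 ≈ 4.3, far larger than any earlier ratio.
That jump marks the point where a core electron is being removed. So the atom has 2 valence electrons.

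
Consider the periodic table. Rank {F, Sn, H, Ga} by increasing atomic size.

H < F < Ga < Sn

H is in period 1, group 1; F is in period 2, group 17; Ga is in period 4, group 13; Sn is in period 5, group 14.
Atomic radius shrinks across a period as nuclear charge pulls the same shell inward, and grows down a group as new shells are added.
Here both period and group differ, so the two effects have to be weighed against each other.
F > H: period and group pull opposite ways; the down-group shift dominates (64 vs 32 pm).
Ga > F: relative to F, both the across-period and down-group shifts push Ga's atomic radius up.
Sn > Ga: the two effects oppose for this pair; the down-group effect wins (140 vs 124 pm).
Approximate values (pm): H 32, F 64, Ga 124, Sn 140.
So from smallest to largest: H < F < Ga < Sn.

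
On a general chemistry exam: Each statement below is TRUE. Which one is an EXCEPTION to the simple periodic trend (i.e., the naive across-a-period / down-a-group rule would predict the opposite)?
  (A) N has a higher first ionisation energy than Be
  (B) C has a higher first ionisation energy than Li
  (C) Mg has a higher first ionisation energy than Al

The general trend: first ionisation energy increases across a period and decreases down a group.
(A) N (period 2, group 15) vs Be (period 2, group 2): the stated order agrees with the simple trend.
(B) C (period 2, group 14) vs Li (period 2, group 1): the stated order agrees with the simple trend.
(C) Mg (period 3, group 2) vs Al (period 3, group 13): the stated order contradicts the simple trend.
The exception is (C): Al's single 3p electron is easier to remove than one from Mg's filled 3s².

(C)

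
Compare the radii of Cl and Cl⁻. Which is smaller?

Forming Cl⁻ adds 1 electron to Cl. More electron–electron repulsion in the same shell, with unchanged nuclear charge, lets the cloud expand.
An anion is larger than its parent atom: Cl⁻ > Cl.

Cl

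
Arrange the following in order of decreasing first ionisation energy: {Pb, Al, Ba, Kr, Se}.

Kr > Se > Pb > Al > Ba

Al is in period 3, group 13; Se is in period 4, group 16; Kr is in period 4, group 18; Ba is in period 6, group 2; Pb is in period 6, group 14.
Across a period the outer electron is held more tightly (higher IE₁); down a group it sits in a higher shell, more shielded, and comes off more easily.
Here both period and group differ, so the two effects have to be weighed against each other.
Al > Ba: both effects reinforce here, so Al is clearly the higher of the two.
Pb > Al: period and group pull opposite ways; the across-period shift dominates (716 vs 578 kJ/mol).
Se > Pb: both effects reinforce here, so Se is clearly the higher of the two.
Kr > Se: both are in period 4; the period trend gives Kr the larger value.
Tabulated first ionization energy (kJ/mol): Al 578, Se 941, Kr 1351, Ba 503, Pb 716.
So from highest to lowest: Kr > Se > Pb > Al > Ba.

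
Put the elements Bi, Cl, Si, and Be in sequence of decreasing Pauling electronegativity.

Cl, Bi, Si, Be

Be is in period 2, group 2; Si is in period 3, group 14; Cl is in period 3, group 17; Bi is in period 6, group 15.
Atoms toward the upper right of the periodic table pull bonding electrons most strongly.
Here both period and group differ, so the two effects have to be weighed against each other.
Si > Be: period and group pull opposite ways; the across-period shift dominates (1.90 vs 1.57).
Bi > Si: period and group pull opposite ways; the across-period shift dominates (2.02 vs 1.90).
Cl > Bi: both effects reinforce here, so Cl is clearly the higher of the two.
Approximate values (Pauling): Be 1.57, Si 1.90, Cl 3.16, Bi 2.02.
So from highest to lowest: Cl > Bi > Si > Be.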